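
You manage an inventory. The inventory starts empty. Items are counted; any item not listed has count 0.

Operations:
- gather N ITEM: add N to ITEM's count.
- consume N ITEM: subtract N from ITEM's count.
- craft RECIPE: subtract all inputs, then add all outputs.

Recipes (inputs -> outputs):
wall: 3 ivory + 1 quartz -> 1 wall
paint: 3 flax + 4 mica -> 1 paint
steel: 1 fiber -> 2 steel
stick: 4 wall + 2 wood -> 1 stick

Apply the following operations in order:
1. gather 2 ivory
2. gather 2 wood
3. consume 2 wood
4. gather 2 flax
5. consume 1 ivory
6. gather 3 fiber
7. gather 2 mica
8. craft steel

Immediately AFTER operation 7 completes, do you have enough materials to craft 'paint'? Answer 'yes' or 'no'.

Answer: no

Derivation:
After 1 (gather 2 ivory): ivory=2
After 2 (gather 2 wood): ivory=2 wood=2
After 3 (consume 2 wood): ivory=2
After 4 (gather 2 flax): flax=2 ivory=2
After 5 (consume 1 ivory): flax=2 ivory=1
After 6 (gather 3 fiber): fiber=3 flax=2 ivory=1
After 7 (gather 2 mica): fiber=3 flax=2 ivory=1 mica=2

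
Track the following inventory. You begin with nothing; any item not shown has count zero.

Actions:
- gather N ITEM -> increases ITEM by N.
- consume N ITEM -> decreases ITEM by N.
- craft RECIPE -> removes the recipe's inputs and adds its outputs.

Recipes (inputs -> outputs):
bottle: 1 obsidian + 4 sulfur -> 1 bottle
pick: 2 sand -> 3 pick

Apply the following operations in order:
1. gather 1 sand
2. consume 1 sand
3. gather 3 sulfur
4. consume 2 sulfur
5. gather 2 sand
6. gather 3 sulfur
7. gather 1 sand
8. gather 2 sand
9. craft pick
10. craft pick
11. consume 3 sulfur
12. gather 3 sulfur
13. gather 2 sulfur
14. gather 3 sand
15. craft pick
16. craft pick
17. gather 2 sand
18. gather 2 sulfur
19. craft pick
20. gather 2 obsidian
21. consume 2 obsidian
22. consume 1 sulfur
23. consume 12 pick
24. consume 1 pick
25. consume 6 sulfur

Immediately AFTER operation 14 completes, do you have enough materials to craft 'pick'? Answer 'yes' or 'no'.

After 1 (gather 1 sand): sand=1
After 2 (consume 1 sand): (empty)
After 3 (gather 3 sulfur): sulfur=3
After 4 (consume 2 sulfur): sulfur=1
After 5 (gather 2 sand): sand=2 sulfur=1
After 6 (gather 3 sulfur): sand=2 sulfur=4
After 7 (gather 1 sand): sand=3 sulfur=4
After 8 (gather 2 sand): sand=5 sulfur=4
After 9 (craft pick): pick=3 sand=3 sulfur=4
After 10 (craft pick): pick=6 sand=1 sulfur=4
After 11 (consume 3 sulfur): pick=6 sand=1 sulfur=1
After 12 (gather 3 sulfur): pick=6 sand=1 sulfur=4
After 13 (gather 2 sulfur): pick=6 sand=1 sulfur=6
After 14 (gather 3 sand): pick=6 sand=4 sulfur=6

Answer: yes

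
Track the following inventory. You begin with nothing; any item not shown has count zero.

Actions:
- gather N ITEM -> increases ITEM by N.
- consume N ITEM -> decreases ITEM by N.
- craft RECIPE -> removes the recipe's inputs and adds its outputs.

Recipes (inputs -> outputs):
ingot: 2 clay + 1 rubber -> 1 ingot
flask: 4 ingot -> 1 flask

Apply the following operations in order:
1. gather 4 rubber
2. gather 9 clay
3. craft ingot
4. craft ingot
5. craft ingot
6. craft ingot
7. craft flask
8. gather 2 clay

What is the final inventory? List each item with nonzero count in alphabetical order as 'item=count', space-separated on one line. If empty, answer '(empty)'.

Answer: clay=3 flask=1

Derivation:
After 1 (gather 4 rubber): rubber=4
After 2 (gather 9 clay): clay=9 rubber=4
After 3 (craft ingot): clay=7 ingot=1 rubber=3
After 4 (craft ingot): clay=5 ingot=2 rubber=2
After 5 (craft ingot): clay=3 ingot=3 rubber=1
After 6 (craft ingot): clay=1 ingot=4
After 7 (craft flask): clay=1 flask=1
After 8 (gather 2 clay): clay=3 flask=1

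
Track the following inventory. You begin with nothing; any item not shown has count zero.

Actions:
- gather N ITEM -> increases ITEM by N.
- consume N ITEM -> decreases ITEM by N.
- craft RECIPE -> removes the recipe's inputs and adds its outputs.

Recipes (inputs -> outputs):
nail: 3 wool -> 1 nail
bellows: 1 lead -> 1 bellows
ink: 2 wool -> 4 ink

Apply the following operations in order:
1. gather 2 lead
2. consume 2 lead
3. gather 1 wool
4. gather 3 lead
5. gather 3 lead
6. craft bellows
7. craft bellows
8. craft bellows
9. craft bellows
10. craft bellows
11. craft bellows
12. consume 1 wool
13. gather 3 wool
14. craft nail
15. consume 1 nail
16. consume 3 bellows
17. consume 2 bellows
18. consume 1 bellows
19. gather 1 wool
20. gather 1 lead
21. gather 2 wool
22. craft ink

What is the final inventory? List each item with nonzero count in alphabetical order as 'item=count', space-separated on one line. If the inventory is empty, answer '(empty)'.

Answer: ink=4 lead=1 wool=1

Derivation:
After 1 (gather 2 lead): lead=2
After 2 (consume 2 lead): (empty)
After 3 (gather 1 wool): wool=1
After 4 (gather 3 lead): lead=3 wool=1
After 5 (gather 3 lead): lead=6 wool=1
After 6 (craft bellows): bellows=1 lead=5 wool=1
After 7 (craft bellows): bellows=2 lead=4 wool=1
After 8 (craft bellows): bellows=3 lead=3 wool=1
After 9 (craft bellows): bellows=4 lead=2 wool=1
After 10 (craft bellows): bellows=5 lead=1 wool=1
After 11 (craft bellows): bellows=6 wool=1
After 12 (consume 1 wool): bellows=6
After 13 (gather 3 wool): bellows=6 wool=3
After 14 (craft nail): bellows=6 nail=1
After 15 (consume 1 nail): bellows=6
After 16 (consume 3 bellows): bellows=3
After 17 (consume 2 bellows): bellows=1
After 18 (consume 1 bellows): (empty)
After 19 (gather 1 wool): wool=1
After 20 (gather 1 lead): lead=1 wool=1
After 21 (gather 2 wool): lead=1 wool=3
After 22 (craft ink): ink=4 lead=1 wool=1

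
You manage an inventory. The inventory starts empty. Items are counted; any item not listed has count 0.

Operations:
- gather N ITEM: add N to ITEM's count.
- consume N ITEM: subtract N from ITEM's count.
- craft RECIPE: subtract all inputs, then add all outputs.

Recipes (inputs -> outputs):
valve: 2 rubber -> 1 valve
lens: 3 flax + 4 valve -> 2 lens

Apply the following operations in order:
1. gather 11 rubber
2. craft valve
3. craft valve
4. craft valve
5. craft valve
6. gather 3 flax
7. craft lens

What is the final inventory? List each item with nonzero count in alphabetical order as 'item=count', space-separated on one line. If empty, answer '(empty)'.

Answer: lens=2 rubber=3

Derivation:
After 1 (gather 11 rubber): rubber=11
After 2 (craft valve): rubber=9 valve=1
After 3 (craft valve): rubber=7 valve=2
After 4 (craft valve): rubber=5 valve=3
After 5 (craft valve): rubber=3 valve=4
After 6 (gather 3 flax): flax=3 rubber=3 valve=4
After 7 (craft lens): lens=2 rubber=3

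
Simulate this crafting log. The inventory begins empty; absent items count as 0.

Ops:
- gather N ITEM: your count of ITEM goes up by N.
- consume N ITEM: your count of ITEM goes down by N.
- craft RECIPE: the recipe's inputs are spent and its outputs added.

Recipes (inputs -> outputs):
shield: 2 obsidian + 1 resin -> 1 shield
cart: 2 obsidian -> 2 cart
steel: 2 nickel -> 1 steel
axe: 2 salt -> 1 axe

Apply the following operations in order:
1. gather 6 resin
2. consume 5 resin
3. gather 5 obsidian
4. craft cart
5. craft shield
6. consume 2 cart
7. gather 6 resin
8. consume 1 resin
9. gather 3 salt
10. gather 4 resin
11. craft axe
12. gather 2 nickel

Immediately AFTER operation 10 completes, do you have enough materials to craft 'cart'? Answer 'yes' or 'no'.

Answer: no

Derivation:
After 1 (gather 6 resin): resin=6
After 2 (consume 5 resin): resin=1
After 3 (gather 5 obsidian): obsidian=5 resin=1
After 4 (craft cart): cart=2 obsidian=3 resin=1
After 5 (craft shield): cart=2 obsidian=1 shield=1
After 6 (consume 2 cart): obsidian=1 shield=1
After 7 (gather 6 resin): obsidian=1 resin=6 shield=1
After 8 (consume 1 resin): obsidian=1 resin=5 shield=1
After 9 (gather 3 salt): obsidian=1 resin=5 salt=3 shield=1
After 10 (gather 4 resin): obsidian=1 resin=9 salt=3 shield=1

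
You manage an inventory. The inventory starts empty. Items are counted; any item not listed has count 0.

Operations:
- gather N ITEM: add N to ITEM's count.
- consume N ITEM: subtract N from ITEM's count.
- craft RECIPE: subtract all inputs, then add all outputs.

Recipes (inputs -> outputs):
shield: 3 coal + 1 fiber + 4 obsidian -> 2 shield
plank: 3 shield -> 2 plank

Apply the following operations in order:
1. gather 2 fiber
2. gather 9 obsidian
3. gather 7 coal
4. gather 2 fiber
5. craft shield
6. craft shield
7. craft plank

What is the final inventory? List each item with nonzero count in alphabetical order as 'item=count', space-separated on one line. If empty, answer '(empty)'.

Answer: coal=1 fiber=2 obsidian=1 plank=2 shield=1

Derivation:
After 1 (gather 2 fiber): fiber=2
After 2 (gather 9 obsidian): fiber=2 obsidian=9
After 3 (gather 7 coal): coal=7 fiber=2 obsidian=9
After 4 (gather 2 fiber): coal=7 fiber=4 obsidian=9
After 5 (craft shield): coal=4 fiber=3 obsidian=5 shield=2
After 6 (craft shield): coal=1 fiber=2 obsidian=1 shield=4
After 7 (craft plank): coal=1 fiber=2 obsidian=1 plank=2 shield=1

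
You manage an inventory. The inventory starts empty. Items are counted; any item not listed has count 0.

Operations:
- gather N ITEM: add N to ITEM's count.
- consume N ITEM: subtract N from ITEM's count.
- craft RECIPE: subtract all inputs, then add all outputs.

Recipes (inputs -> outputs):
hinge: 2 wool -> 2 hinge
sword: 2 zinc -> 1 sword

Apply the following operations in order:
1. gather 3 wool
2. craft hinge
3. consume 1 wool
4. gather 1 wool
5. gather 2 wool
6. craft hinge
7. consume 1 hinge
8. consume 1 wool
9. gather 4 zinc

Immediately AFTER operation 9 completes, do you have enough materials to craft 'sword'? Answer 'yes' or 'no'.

Answer: yes

Derivation:
After 1 (gather 3 wool): wool=3
After 2 (craft hinge): hinge=2 wool=1
After 3 (consume 1 wool): hinge=2
After 4 (gather 1 wool): hinge=2 wool=1
After 5 (gather 2 wool): hinge=2 wool=3
After 6 (craft hinge): hinge=4 wool=1
After 7 (consume 1 hinge): hinge=3 wool=1
After 8 (consume 1 wool): hinge=3
After 9 (gather 4 zinc): hinge=3 zinc=4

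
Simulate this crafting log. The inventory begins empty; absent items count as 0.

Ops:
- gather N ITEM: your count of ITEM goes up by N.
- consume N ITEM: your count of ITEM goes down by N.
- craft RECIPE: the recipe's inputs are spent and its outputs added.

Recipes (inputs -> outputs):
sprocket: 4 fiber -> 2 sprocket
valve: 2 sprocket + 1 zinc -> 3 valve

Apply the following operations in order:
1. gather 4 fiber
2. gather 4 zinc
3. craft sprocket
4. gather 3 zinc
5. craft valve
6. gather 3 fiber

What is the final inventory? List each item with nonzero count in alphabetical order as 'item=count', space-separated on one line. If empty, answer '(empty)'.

Answer: fiber=3 valve=3 zinc=6

Derivation:
After 1 (gather 4 fiber): fiber=4
After 2 (gather 4 zinc): fiber=4 zinc=4
After 3 (craft sprocket): sprocket=2 zinc=4
After 4 (gather 3 zinc): sprocket=2 zinc=7
After 5 (craft valve): valve=3 zinc=6
After 6 (gather 3 fiber): fiber=3 valve=3 zinc=6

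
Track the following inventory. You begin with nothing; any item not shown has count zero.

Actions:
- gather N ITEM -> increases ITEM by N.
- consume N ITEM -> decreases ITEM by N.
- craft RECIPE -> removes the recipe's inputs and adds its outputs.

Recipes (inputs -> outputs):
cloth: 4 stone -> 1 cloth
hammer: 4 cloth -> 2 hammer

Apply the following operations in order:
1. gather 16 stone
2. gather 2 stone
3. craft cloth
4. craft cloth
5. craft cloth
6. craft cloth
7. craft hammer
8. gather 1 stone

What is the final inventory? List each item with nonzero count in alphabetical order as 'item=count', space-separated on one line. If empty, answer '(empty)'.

Answer: hammer=2 stone=3

Derivation:
After 1 (gather 16 stone): stone=16
After 2 (gather 2 stone): stone=18
After 3 (craft cloth): cloth=1 stone=14
After 4 (craft cloth): cloth=2 stone=10
After 5 (craft cloth): cloth=3 stone=6
After 6 (craft cloth): cloth=4 stone=2
After 7 (craft hammer): hammer=2 stone=2
After 8 (gather 1 stone): hammer=2 stone=3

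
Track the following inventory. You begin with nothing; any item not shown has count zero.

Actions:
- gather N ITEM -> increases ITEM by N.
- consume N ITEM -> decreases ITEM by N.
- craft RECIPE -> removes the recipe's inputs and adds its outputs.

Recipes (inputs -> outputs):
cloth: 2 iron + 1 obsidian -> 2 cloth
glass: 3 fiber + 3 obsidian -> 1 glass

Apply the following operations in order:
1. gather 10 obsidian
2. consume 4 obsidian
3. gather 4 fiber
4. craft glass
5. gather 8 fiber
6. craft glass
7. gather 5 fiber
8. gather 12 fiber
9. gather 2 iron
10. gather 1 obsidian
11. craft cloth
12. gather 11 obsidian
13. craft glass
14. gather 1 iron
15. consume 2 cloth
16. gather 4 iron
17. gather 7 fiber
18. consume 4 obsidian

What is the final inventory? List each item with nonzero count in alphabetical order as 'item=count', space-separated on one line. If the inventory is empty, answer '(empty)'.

Answer: fiber=27 glass=3 iron=5 obsidian=4

Derivation:
After 1 (gather 10 obsidian): obsidian=10
After 2 (consume 4 obsidian): obsidian=6
After 3 (gather 4 fiber): fiber=4 obsidian=6
After 4 (craft glass): fiber=1 glass=1 obsidian=3
After 5 (gather 8 fiber): fiber=9 glass=1 obsidian=3
After 6 (craft glass): fiber=6 glass=2
After 7 (gather 5 fiber): fiber=11 glass=2
After 8 (gather 12 fiber): fiber=23 glass=2
After 9 (gather 2 iron): fiber=23 glass=2 iron=2
After 10 (gather 1 obsidian): fiber=23 glass=2 iron=2 obsidian=1
After 11 (craft cloth): cloth=2 fiber=23 glass=2
After 12 (gather 11 obsidian): cloth=2 fiber=23 glass=2 obsidian=11
After 13 (craft glass): cloth=2 fiber=20 glass=3 obsidian=8
After 14 (gather 1 iron): cloth=2 fiber=20 glass=3 iron=1 obsidian=8
After 15 (consume 2 cloth): fiber=20 glass=3 iron=1 obsidian=8
After 16 (gather 4 iron): fiber=20 glass=3 iron=5 obsidian=8
After 17 (gather 7 fiber): fiber=27 glass=3 iron=5 obsidian=8
After 18 (consume 4 obsidian): fiber=27 glass=3 iron=5 obsidian=4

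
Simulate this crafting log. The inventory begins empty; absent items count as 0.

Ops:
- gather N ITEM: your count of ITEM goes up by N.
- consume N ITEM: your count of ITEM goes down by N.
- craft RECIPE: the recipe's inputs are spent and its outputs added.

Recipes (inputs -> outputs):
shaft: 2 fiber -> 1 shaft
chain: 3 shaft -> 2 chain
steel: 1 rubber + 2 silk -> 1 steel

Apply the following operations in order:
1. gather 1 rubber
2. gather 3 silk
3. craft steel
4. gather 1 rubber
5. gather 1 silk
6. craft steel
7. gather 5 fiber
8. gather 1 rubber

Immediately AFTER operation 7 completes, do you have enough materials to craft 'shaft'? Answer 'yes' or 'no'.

After 1 (gather 1 rubber): rubber=1
After 2 (gather 3 silk): rubber=1 silk=3
After 3 (craft steel): silk=1 steel=1
After 4 (gather 1 rubber): rubber=1 silk=1 steel=1
After 5 (gather 1 silk): rubber=1 silk=2 steel=1
After 6 (craft steel): steel=2
After 7 (gather 5 fiber): fiber=5 steel=2

Answer: yes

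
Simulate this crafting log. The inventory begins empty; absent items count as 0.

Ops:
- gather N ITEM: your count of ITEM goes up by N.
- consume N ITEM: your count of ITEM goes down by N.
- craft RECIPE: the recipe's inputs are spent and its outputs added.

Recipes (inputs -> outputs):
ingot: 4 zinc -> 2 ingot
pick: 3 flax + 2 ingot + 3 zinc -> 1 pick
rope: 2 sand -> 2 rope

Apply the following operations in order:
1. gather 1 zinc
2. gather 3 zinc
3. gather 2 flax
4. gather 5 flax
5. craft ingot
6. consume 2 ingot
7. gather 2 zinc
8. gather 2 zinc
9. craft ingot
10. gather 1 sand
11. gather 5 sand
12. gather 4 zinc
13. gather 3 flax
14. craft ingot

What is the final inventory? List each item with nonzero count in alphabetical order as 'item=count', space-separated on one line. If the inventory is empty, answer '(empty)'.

Answer: flax=10 ingot=4 sand=6

Derivation:
After 1 (gather 1 zinc): zinc=1
After 2 (gather 3 zinc): zinc=4
After 3 (gather 2 flax): flax=2 zinc=4
After 4 (gather 5 flax): flax=7 zinc=4
After 5 (craft ingot): flax=7 ingot=2
After 6 (consume 2 ingot): flax=7
After 7 (gather 2 zinc): flax=7 zinc=2
After 8 (gather 2 zinc): flax=7 zinc=4
After 9 (craft ingot): flax=7 ingot=2
After 10 (gather 1 sand): flax=7 ingot=2 sand=1
After 11 (gather 5 sand): flax=7 ingot=2 sand=6
After 12 (gather 4 zinc): flax=7 ingot=2 sand=6 zinc=4
After 13 (gather 3 flax): flax=10 ingot=2 sand=6 zinc=4
After 14 (craft ingot): flax=10 ingot=4 sand=6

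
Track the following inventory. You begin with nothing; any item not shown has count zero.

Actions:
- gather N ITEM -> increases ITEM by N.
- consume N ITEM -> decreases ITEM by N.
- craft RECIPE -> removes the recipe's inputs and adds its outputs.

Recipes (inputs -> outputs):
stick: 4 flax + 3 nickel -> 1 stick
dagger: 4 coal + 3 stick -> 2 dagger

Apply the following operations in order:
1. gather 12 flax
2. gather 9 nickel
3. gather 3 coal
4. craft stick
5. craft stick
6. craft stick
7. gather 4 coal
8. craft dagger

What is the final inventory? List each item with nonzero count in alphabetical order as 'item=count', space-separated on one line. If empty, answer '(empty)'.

After 1 (gather 12 flax): flax=12
After 2 (gather 9 nickel): flax=12 nickel=9
After 3 (gather 3 coal): coal=3 flax=12 nickel=9
After 4 (craft stick): coal=3 flax=8 nickel=6 stick=1
After 5 (craft stick): coal=3 flax=4 nickel=3 stick=2
After 6 (craft stick): coal=3 stick=3
After 7 (gather 4 coal): coal=7 stick=3
After 8 (craft dagger): coal=3 dagger=2

Answer: coal=3 dagger=2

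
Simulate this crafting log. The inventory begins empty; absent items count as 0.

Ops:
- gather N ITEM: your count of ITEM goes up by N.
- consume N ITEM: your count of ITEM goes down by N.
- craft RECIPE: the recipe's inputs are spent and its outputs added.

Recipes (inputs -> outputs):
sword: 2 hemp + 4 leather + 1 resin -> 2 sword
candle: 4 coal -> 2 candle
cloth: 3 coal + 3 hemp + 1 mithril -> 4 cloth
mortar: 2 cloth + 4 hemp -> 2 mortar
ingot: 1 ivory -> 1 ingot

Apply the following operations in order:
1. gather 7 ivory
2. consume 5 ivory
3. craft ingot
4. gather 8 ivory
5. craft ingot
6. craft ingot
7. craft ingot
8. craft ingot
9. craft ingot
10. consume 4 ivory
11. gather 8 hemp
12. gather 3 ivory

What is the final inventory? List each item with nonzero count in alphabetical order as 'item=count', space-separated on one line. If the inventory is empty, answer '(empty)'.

Answer: hemp=8 ingot=6 ivory=3

Derivation:
After 1 (gather 7 ivory): ivory=7
After 2 (consume 5 ivory): ivory=2
After 3 (craft ingot): ingot=1 ivory=1
After 4 (gather 8 ivory): ingot=1 ivory=9
After 5 (craft ingot): ingot=2 ivory=8
After 6 (craft ingot): ingot=3 ivory=7
After 7 (craft ingot): ingot=4 ivory=6
After 8 (craft ingot): ingot=5 ivory=5
After 9 (craft ingot): ingot=6 ivory=4
After 10 (consume 4 ivory): ingot=6
After 11 (gather 8 hemp): hemp=8 ingot=6
After 12 (gather 3 ivory): hemp=8 ingot=6 ivory=3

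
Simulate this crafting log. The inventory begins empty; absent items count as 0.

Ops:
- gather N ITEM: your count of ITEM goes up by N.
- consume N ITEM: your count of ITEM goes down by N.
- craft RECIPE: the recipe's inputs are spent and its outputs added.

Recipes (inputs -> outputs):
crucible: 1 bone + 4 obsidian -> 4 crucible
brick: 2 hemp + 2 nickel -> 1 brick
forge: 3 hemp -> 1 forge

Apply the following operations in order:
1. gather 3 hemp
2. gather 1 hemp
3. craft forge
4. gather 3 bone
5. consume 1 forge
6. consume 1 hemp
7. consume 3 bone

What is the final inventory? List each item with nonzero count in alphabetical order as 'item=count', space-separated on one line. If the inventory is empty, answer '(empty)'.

Answer: (empty)

Derivation:
After 1 (gather 3 hemp): hemp=3
After 2 (gather 1 hemp): hemp=4
After 3 (craft forge): forge=1 hemp=1
After 4 (gather 3 bone): bone=3 forge=1 hemp=1
After 5 (consume 1 forge): bone=3 hemp=1
After 6 (consume 1 hemp): bone=3
After 7 (consume 3 bone): (empty)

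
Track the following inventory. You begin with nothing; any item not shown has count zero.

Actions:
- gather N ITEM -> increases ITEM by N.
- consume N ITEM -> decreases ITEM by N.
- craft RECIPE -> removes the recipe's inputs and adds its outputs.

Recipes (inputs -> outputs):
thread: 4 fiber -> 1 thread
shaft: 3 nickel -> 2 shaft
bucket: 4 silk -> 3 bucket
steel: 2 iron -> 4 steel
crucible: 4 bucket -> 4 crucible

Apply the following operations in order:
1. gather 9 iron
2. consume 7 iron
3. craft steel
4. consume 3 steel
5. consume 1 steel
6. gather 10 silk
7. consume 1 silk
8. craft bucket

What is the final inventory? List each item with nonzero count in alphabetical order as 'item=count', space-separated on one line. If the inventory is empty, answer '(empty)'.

Answer: bucket=3 silk=5

Derivation:
After 1 (gather 9 iron): iron=9
After 2 (consume 7 iron): iron=2
After 3 (craft steel): steel=4
After 4 (consume 3 steel): steel=1
After 5 (consume 1 steel): (empty)
After 6 (gather 10 silk): silk=10
After 7 (consume 1 silk): silk=9
After 8 (craft bucket): bucket=3 silk=5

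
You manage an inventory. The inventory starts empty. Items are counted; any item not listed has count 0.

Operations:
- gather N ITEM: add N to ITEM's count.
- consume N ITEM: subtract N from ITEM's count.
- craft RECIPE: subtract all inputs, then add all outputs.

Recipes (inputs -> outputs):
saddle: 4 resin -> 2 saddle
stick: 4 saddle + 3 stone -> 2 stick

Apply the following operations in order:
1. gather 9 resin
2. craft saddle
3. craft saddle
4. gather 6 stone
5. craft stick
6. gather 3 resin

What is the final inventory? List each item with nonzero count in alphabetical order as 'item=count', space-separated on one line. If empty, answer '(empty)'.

Answer: resin=4 stick=2 stone=3

Derivation:
After 1 (gather 9 resin): resin=9
After 2 (craft saddle): resin=5 saddle=2
After 3 (craft saddle): resin=1 saddle=4
After 4 (gather 6 stone): resin=1 saddle=4 stone=6
After 5 (craft stick): resin=1 stick=2 stone=3
After 6 (gather 3 resin): resin=4 stick=2 stone=3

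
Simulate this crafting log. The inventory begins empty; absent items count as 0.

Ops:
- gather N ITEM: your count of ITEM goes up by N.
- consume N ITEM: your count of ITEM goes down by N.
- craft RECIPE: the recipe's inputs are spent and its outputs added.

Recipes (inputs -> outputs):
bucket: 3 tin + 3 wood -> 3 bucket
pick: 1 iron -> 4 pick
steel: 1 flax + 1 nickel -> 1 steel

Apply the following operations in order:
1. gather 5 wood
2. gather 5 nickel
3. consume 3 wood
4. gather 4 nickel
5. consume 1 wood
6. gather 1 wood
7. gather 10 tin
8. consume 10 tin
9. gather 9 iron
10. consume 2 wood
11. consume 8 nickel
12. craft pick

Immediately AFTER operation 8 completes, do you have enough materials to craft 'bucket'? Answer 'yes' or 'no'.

Answer: no

Derivation:
After 1 (gather 5 wood): wood=5
After 2 (gather 5 nickel): nickel=5 wood=5
After 3 (consume 3 wood): nickel=5 wood=2
After 4 (gather 4 nickel): nickel=9 wood=2
After 5 (consume 1 wood): nickel=9 wood=1
After 6 (gather 1 wood): nickel=9 wood=2
After 7 (gather 10 tin): nickel=9 tin=10 wood=2
After 8 (consume 10 tin): nickel=9 wood=2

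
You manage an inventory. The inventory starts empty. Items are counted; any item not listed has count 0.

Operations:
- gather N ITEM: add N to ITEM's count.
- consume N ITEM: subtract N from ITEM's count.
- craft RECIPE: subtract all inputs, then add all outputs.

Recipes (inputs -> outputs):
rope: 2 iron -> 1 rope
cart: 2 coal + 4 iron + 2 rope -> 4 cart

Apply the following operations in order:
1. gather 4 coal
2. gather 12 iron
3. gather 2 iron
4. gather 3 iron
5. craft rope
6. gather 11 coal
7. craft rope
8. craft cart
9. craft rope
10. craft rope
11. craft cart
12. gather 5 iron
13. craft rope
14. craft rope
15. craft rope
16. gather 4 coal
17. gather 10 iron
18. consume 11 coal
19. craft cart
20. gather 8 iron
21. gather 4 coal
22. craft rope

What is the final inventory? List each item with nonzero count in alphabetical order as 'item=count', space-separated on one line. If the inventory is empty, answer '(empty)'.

After 1 (gather 4 coal): coal=4
After 2 (gather 12 iron): coal=4 iron=12
After 3 (gather 2 iron): coal=4 iron=14
After 4 (gather 3 iron): coal=4 iron=17
After 5 (craft rope): coal=4 iron=15 rope=1
After 6 (gather 11 coal): coal=15 iron=15 rope=1
After 7 (craft rope): coal=15 iron=13 rope=2
After 8 (craft cart): cart=4 coal=13 iron=9
After 9 (craft rope): cart=4 coal=13 iron=7 rope=1
After 10 (craft rope): cart=4 coal=13 iron=5 rope=2
After 11 (craft cart): cart=8 coal=11 iron=1
After 12 (gather 5 iron): cart=8 coal=11 iron=6
After 13 (craft rope): cart=8 coal=11 iron=4 rope=1
After 14 (craft rope): cart=8 coal=11 iron=2 rope=2
After 15 (craft rope): cart=8 coal=11 rope=3
After 16 (gather 4 coal): cart=8 coal=15 rope=3
After 17 (gather 10 iron): cart=8 coal=15 iron=10 rope=3
After 18 (consume 11 coal): cart=8 coal=4 iron=10 rope=3
After 19 (craft cart): cart=12 coal=2 iron=6 rope=1
After 20 (gather 8 iron): cart=12 coal=2 iron=14 rope=1
After 21 (gather 4 coal): cart=12 coal=6 iron=14 rope=1
After 22 (craft rope): cart=12 coal=6 iron=12 rope=2

Answer: cart=12 coal=6 iron=12 rope=2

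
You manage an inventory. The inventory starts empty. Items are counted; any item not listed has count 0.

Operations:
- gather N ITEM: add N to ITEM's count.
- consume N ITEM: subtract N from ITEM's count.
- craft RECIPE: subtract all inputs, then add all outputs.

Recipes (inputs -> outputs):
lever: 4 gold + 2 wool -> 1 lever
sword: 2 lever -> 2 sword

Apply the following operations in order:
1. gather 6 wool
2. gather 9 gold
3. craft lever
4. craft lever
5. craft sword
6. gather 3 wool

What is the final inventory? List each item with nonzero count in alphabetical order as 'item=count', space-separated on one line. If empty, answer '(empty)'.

Answer: gold=1 sword=2 wool=5

Derivation:
After 1 (gather 6 wool): wool=6
After 2 (gather 9 gold): gold=9 wool=6
After 3 (craft lever): gold=5 lever=1 wool=4
After 4 (craft lever): gold=1 lever=2 wool=2
After 5 (craft sword): gold=1 sword=2 wool=2
After 6 (gather 3 wool): gold=1 sword=2 wool=5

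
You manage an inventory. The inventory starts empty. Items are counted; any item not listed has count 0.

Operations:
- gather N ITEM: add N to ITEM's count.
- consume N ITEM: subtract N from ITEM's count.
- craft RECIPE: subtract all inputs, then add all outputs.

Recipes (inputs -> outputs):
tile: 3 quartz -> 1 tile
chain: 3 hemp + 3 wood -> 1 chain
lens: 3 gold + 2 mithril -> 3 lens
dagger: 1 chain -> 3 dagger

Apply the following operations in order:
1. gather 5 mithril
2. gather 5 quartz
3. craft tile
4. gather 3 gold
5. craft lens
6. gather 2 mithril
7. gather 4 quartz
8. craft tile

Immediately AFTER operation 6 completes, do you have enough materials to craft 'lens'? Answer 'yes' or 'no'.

After 1 (gather 5 mithril): mithril=5
After 2 (gather 5 quartz): mithril=5 quartz=5
After 3 (craft tile): mithril=5 quartz=2 tile=1
After 4 (gather 3 gold): gold=3 mithril=5 quartz=2 tile=1
After 5 (craft lens): lens=3 mithril=3 quartz=2 tile=1
After 6 (gather 2 mithril): lens=3 mithril=5 quartz=2 tile=1

Answer: no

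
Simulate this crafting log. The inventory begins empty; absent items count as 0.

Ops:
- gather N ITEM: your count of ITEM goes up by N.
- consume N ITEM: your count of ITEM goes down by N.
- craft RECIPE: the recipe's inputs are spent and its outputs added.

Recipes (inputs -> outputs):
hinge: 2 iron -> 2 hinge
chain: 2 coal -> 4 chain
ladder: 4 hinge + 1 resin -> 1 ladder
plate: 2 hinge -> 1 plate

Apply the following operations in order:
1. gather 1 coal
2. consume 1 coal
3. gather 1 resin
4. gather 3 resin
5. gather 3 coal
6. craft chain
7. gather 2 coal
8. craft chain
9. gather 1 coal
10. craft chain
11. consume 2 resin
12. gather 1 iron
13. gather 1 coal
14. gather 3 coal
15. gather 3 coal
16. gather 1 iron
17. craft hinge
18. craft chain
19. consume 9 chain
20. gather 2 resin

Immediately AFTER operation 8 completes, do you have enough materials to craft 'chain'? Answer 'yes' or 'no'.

After 1 (gather 1 coal): coal=1
After 2 (consume 1 coal): (empty)
After 3 (gather 1 resin): resin=1
After 4 (gather 3 resin): resin=4
After 5 (gather 3 coal): coal=3 resin=4
After 6 (craft chain): chain=4 coal=1 resin=4
After 7 (gather 2 coal): chain=4 coal=3 resin=4
After 8 (craft chain): chain=8 coal=1 resin=4

Answer: no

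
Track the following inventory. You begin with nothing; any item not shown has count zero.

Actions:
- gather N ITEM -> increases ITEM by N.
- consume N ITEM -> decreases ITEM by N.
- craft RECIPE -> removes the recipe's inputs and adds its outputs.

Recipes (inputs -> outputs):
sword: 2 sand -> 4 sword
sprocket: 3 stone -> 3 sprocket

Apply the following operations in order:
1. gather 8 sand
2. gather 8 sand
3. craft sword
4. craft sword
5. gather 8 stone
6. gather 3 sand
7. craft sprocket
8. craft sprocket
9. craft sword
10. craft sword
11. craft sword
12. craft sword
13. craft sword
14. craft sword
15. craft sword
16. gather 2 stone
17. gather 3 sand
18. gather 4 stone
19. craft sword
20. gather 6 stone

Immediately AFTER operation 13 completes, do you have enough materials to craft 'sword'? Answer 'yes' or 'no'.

Answer: yes

Derivation:
After 1 (gather 8 sand): sand=8
After 2 (gather 8 sand): sand=16
After 3 (craft sword): sand=14 sword=4
After 4 (craft sword): sand=12 sword=8
After 5 (gather 8 stone): sand=12 stone=8 sword=8
After 6 (gather 3 sand): sand=15 stone=8 sword=8
After 7 (craft sprocket): sand=15 sprocket=3 stone=5 sword=8
After 8 (craft sprocket): sand=15 sprocket=6 stone=2 sword=8
After 9 (craft sword): sand=13 sprocket=6 stone=2 sword=12
After 10 (craft sword): sand=11 sprocket=6 stone=2 sword=16
After 11 (craft sword): sand=9 sprocket=6 stone=2 sword=20
After 12 (craft sword): sand=7 sprocket=6 stone=2 sword=24
After 13 (craft sword): sand=5 sprocket=6 stone=2 sword=28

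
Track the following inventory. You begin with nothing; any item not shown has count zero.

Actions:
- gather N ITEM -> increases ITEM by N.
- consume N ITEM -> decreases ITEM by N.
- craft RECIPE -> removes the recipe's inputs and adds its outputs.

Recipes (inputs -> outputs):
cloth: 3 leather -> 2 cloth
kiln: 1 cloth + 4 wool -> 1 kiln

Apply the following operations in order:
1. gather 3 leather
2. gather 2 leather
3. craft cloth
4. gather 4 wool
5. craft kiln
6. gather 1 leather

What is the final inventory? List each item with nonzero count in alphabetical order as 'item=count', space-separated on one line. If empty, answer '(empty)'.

Answer: cloth=1 kiln=1 leather=3

Derivation:
After 1 (gather 3 leather): leather=3
After 2 (gather 2 leather): leather=5
After 3 (craft cloth): cloth=2 leather=2
After 4 (gather 4 wool): cloth=2 leather=2 wool=4
After 5 (craft kiln): cloth=1 kiln=1 leather=2
After 6 (gather 1 leather): cloth=1 kiln=1 leather=3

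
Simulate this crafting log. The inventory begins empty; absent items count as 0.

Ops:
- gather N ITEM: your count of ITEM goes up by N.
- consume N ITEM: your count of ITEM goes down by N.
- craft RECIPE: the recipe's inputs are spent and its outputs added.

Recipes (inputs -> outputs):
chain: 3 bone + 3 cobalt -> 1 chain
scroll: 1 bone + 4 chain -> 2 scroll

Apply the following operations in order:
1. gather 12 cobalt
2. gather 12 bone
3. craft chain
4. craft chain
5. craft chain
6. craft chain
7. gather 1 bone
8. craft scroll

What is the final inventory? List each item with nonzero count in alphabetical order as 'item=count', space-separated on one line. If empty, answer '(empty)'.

After 1 (gather 12 cobalt): cobalt=12
After 2 (gather 12 bone): bone=12 cobalt=12
After 3 (craft chain): bone=9 chain=1 cobalt=9
After 4 (craft chain): bone=6 chain=2 cobalt=6
After 5 (craft chain): bone=3 chain=3 cobalt=3
After 6 (craft chain): chain=4
After 7 (gather 1 bone): bone=1 chain=4
After 8 (craft scroll): scroll=2

Answer: scroll=2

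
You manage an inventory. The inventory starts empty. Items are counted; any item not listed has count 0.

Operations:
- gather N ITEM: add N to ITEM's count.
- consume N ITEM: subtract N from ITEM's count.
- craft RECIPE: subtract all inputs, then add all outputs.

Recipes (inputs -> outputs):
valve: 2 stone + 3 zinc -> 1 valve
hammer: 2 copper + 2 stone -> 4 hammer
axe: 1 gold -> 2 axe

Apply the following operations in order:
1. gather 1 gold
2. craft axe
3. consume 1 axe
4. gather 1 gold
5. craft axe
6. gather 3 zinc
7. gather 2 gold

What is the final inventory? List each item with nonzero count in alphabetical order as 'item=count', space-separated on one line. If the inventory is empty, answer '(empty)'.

After 1 (gather 1 gold): gold=1
After 2 (craft axe): axe=2
After 3 (consume 1 axe): axe=1
After 4 (gather 1 gold): axe=1 gold=1
After 5 (craft axe): axe=3
After 6 (gather 3 zinc): axe=3 zinc=3
After 7 (gather 2 gold): axe=3 gold=2 zinc=3

Answer: axe=3 gold=2 zinc=3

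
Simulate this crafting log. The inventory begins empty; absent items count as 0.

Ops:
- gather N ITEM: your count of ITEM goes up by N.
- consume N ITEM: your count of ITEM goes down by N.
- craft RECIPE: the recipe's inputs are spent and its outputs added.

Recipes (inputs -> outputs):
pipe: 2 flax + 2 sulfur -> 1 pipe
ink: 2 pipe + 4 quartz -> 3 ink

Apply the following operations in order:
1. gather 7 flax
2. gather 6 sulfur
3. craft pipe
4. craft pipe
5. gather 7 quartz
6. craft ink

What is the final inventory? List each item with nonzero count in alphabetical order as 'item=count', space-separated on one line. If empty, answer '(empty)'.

After 1 (gather 7 flax): flax=7
After 2 (gather 6 sulfur): flax=7 sulfur=6
After 3 (craft pipe): flax=5 pipe=1 sulfur=4
After 4 (craft pipe): flax=3 pipe=2 sulfur=2
After 5 (gather 7 quartz): flax=3 pipe=2 quartz=7 sulfur=2
After 6 (craft ink): flax=3 ink=3 quartz=3 sulfur=2

Answer: flax=3 ink=3 quartz=3 sulfur=2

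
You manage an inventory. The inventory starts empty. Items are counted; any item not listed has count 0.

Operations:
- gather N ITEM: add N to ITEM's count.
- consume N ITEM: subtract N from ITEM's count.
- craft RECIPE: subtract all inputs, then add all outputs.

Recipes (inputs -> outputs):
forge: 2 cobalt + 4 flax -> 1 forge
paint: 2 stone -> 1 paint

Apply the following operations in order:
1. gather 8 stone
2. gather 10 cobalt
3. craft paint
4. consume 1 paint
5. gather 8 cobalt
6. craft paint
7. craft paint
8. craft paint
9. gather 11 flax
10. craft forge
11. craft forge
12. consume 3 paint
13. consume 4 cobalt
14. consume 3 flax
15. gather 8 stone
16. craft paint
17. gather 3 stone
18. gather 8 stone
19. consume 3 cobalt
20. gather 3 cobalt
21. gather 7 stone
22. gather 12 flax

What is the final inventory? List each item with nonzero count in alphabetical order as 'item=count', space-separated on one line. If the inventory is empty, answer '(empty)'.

After 1 (gather 8 stone): stone=8
After 2 (gather 10 cobalt): cobalt=10 stone=8
After 3 (craft paint): cobalt=10 paint=1 stone=6
After 4 (consume 1 paint): cobalt=10 stone=6
After 5 (gather 8 cobalt): cobalt=18 stone=6
After 6 (craft paint): cobalt=18 paint=1 stone=4
After 7 (craft paint): cobalt=18 paint=2 stone=2
After 8 (craft paint): cobalt=18 paint=3
After 9 (gather 11 flax): cobalt=18 flax=11 paint=3
After 10 (craft forge): cobalt=16 flax=7 forge=1 paint=3
After 11 (craft forge): cobalt=14 flax=3 forge=2 paint=3
After 12 (consume 3 paint): cobalt=14 flax=3 forge=2
After 13 (consume 4 cobalt): cobalt=10 flax=3 forge=2
After 14 (consume 3 flax): cobalt=10 forge=2
After 15 (gather 8 stone): cobalt=10 forge=2 stone=8
After 16 (craft paint): cobalt=10 forge=2 paint=1 stone=6
After 17 (gather 3 stone): cobalt=10 forge=2 paint=1 stone=9
After 18 (gather 8 stone): cobalt=10 forge=2 paint=1 stone=17
After 19 (consume 3 cobalt): cobalt=7 forge=2 paint=1 stone=17
After 20 (gather 3 cobalt): cobalt=10 forge=2 paint=1 stone=17
After 21 (gather 7 stone): cobalt=10 forge=2 paint=1 stone=24
After 22 (gather 12 flax): cobalt=10 flax=12 forge=2 paint=1 stone=24

Answer: cobalt=10 flax=12 forge=2 paint=1 stone=24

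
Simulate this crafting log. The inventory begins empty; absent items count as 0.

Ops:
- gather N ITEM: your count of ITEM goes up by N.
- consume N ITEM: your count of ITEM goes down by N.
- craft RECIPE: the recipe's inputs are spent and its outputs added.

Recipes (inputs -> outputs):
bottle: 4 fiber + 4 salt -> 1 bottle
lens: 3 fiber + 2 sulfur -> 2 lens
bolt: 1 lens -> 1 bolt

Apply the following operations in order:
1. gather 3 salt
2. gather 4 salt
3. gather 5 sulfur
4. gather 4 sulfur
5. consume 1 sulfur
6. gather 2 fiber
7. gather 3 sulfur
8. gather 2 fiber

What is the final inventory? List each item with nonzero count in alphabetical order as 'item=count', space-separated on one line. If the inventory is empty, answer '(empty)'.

After 1 (gather 3 salt): salt=3
After 2 (gather 4 salt): salt=7
After 3 (gather 5 sulfur): salt=7 sulfur=5
After 4 (gather 4 sulfur): salt=7 sulfur=9
After 5 (consume 1 sulfur): salt=7 sulfur=8
After 6 (gather 2 fiber): fiber=2 salt=7 sulfur=8
After 7 (gather 3 sulfur): fiber=2 salt=7 sulfur=11
After 8 (gather 2 fiber): fiber=4 salt=7 sulfur=11

Answer: fiber=4 salt=7 sulfur=11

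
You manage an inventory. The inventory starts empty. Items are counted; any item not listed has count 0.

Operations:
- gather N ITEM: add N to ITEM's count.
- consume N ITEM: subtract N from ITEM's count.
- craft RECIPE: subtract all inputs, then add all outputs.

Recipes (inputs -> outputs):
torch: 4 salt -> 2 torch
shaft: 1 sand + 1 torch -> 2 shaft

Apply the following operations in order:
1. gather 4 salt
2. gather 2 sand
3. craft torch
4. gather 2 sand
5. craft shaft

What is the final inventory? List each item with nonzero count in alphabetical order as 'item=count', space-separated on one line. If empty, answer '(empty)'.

Answer: sand=3 shaft=2 torch=1

Derivation:
After 1 (gather 4 salt): salt=4
After 2 (gather 2 sand): salt=4 sand=2
After 3 (craft torch): sand=2 torch=2
After 4 (gather 2 sand): sand=4 torch=2
After 5 (craft shaft): sand=3 shaft=2 torch=1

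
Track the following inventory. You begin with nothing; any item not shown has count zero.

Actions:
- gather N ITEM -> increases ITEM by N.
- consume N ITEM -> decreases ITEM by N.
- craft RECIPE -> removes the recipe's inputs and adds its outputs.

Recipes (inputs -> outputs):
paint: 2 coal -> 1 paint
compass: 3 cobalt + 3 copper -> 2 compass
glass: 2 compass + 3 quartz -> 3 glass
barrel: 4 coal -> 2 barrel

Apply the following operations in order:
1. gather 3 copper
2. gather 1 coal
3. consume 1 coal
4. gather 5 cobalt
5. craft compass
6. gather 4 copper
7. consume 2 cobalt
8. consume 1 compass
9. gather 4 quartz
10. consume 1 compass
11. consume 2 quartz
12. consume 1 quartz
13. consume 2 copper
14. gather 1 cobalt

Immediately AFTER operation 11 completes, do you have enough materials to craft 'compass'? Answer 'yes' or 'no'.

Answer: no

Derivation:
After 1 (gather 3 copper): copper=3
After 2 (gather 1 coal): coal=1 copper=3
After 3 (consume 1 coal): copper=3
After 4 (gather 5 cobalt): cobalt=5 copper=3
After 5 (craft compass): cobalt=2 compass=2
After 6 (gather 4 copper): cobalt=2 compass=2 copper=4
After 7 (consume 2 cobalt): compass=2 copper=4
After 8 (consume 1 compass): compass=1 copper=4
After 9 (gather 4 quartz): compass=1 copper=4 quartz=4
After 10 (consume 1 compass): copper=4 quartz=4
After 11 (consume 2 quartz): copper=4 quartz=2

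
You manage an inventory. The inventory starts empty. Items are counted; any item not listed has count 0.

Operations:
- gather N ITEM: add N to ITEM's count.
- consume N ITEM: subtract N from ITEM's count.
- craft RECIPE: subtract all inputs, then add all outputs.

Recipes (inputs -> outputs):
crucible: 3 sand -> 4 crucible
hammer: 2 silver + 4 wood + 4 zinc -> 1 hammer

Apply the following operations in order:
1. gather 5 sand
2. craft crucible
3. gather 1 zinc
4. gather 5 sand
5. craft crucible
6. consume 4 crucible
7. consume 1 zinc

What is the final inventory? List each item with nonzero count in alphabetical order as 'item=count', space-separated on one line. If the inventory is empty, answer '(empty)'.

Answer: crucible=4 sand=4

Derivation:
After 1 (gather 5 sand): sand=5
After 2 (craft crucible): crucible=4 sand=2
After 3 (gather 1 zinc): crucible=4 sand=2 zinc=1
After 4 (gather 5 sand): crucible=4 sand=7 zinc=1
After 5 (craft crucible): crucible=8 sand=4 zinc=1
After 6 (consume 4 crucible): crucible=4 sand=4 zinc=1
After 7 (consume 1 zinc): crucible=4 sand=4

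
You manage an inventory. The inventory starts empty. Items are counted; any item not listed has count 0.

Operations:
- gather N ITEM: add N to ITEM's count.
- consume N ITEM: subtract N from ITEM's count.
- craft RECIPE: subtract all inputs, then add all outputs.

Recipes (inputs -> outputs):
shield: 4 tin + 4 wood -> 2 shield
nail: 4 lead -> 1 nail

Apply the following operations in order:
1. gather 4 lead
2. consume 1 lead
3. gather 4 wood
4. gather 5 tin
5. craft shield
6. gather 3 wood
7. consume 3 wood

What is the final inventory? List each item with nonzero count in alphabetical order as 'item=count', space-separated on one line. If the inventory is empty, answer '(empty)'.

After 1 (gather 4 lead): lead=4
After 2 (consume 1 lead): lead=3
After 3 (gather 4 wood): lead=3 wood=4
After 4 (gather 5 tin): lead=3 tin=5 wood=4
After 5 (craft shield): lead=3 shield=2 tin=1
After 6 (gather 3 wood): lead=3 shield=2 tin=1 wood=3
After 7 (consume 3 wood): lead=3 shield=2 tin=1

Answer: lead=3 shield=2 tin=1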